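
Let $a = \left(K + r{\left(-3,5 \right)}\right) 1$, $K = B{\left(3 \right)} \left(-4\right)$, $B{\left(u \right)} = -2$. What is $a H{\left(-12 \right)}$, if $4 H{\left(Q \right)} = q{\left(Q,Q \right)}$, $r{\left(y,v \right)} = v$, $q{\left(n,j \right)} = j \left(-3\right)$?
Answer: $117$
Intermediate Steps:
$q{\left(n,j \right)} = - 3 j$
$H{\left(Q \right)} = - \frac{3 Q}{4}$ ($H{\left(Q \right)} = \frac{\left(-3\right) Q}{4} = - \frac{3 Q}{4}$)
$K = 8$ ($K = \left(-2\right) \left(-4\right) = 8$)
$a = 13$ ($a = \left(8 + 5\right) 1 = 13 \cdot 1 = 13$)
$a H{\left(-12 \right)} = 13 \left(\left(- \frac{3}{4}\right) \left(-12\right)\right) = 13 \cdot 9 = 117$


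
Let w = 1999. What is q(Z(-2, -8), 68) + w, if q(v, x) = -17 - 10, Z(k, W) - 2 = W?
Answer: 1972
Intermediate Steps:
Z(k, W) = 2 + W
q(v, x) = -27
q(Z(-2, -8), 68) + w = -27 + 1999 = 1972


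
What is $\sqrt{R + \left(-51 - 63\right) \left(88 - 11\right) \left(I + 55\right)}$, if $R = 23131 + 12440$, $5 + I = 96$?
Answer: $i \sqrt{1246017} \approx 1116.3 i$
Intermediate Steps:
$I = 91$ ($I = -5 + 96 = 91$)
$R = 35571$
$\sqrt{R + \left(-51 - 63\right) \left(88 - 11\right) \left(I + 55\right)} = \sqrt{35571 + \left(-51 - 63\right) \left(88 - 11\right) \left(91 + 55\right)} = \sqrt{35571 - 114 \cdot 77 \cdot 146} = \sqrt{35571 - 1281588} = \sqrt{-1246017} = i \sqrt{1246017}$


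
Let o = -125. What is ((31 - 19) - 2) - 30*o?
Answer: 3760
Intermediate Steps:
((31 - 19) - 2) - 30*o = ((31 - 19) - 2) - 30*(-125) = (12 - 2) + 3750 = 10 + 3750 = 3760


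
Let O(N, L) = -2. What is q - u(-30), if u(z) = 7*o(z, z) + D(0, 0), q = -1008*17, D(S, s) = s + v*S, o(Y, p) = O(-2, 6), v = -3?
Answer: -17122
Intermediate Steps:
o(Y, p) = -2
D(S, s) = s - 3*S
q = -17136
u(z) = -14 (u(z) = 7*(-2) + (0 - 3*0) = -14 + (0 + 0) = -14 + 0 = -14)
q - u(-30) = -17136 - 1*(-14) = -17136 + 14 = -17122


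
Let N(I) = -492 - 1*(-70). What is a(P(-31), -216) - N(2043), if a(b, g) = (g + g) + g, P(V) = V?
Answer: -226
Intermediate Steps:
N(I) = -422 (N(I) = -492 + 70 = -422)
a(b, g) = 3*g (a(b, g) = 2*g + g = 3*g)
a(P(-31), -216) - N(2043) = 3*(-216) - 1*(-422) = -648 + 422 = -226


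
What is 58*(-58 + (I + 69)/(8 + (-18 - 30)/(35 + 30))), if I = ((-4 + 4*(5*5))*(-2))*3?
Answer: -1749599/236 ≈ -7413.6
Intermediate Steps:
I = -576 (I = ((-4 + 4*25)*(-2))*3 = ((-4 + 100)*(-2))*3 = (96*(-2))*3 = -192*3 = -576)
58*(-58 + (I + 69)/(8 + (-18 - 30)/(35 + 30))) = 58*(-58 + (-576 + 69)/(8 + (-18 - 30)/(35 + 30))) = 58*(-58 - 507/(8 - 48/65)) = 58*(-58 - 507/472/65) = 58*(-58 - 507*65/472) = 58*(-58 - 32955/472) = 58*(-60331/472) = -1749599/236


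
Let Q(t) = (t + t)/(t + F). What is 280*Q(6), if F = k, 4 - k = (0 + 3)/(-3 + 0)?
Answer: 3360/11 ≈ 305.45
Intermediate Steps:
k = 5 (k = 4 - (0 + 3)/(-3 + 0) = 4 - 3/(-3) = 4 - 3*(-1)/3 = 4 - 1*(-1) = 4 + 1 = 5)
F = 5
Q(t) = 2*t/(5 + t) (Q(t) = (t + t)/(t + 5) = (2*t)/(5 + t) = 2*t/(5 + t))
280*Q(6) = 280*(2*6/(5 + 6)) = 280*(2*6/11) = 280*(2*6*(1/11)) = 280*(12/11) = 3360/11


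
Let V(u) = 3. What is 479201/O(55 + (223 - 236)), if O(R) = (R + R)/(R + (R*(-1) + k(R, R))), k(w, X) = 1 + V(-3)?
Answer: 479201/21 ≈ 22819.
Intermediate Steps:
k(w, X) = 4 (k(w, X) = 1 + 3 = 4)
O(R) = R/2 (O(R) = (R + R)/(R + (R*(-1) + 4)) = (2*R)/(R + (-R + 4)) = (2*R)/(R + (4 - R)) = (2*R)/4 = (2*R)*(¼) = R/2)
479201/O(55 + (223 - 236)) = 479201/(((55 + (223 - 236))/2)) = 479201/(((55 - 13)/2)) = 479201/(((½)*42)) = 479201/21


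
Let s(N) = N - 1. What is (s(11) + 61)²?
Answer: 5041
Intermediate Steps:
s(N) = -1 + N
(s(11) + 61)² = ((-1 + 11) + 61)² = (10 + 61)² = 71² = 5041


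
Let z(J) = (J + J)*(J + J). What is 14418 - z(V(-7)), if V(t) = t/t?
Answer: 14414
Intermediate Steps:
V(t) = 1
z(J) = 4*J**2 (z(J) = (2*J)*(2*J) = 4*J**2)
14418 - z(V(-7)) = 14418 - 4*1**2 = 14418 - 4 = 14414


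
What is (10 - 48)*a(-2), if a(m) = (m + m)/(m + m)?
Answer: -38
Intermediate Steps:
a(m) = 1 (a(m) = (2*m)/((2*m)) = (2*m)*(1/(2*m)) = 1)
(10 - 48)*a(-2) = (10 - 48)*1 = -38*1 = -38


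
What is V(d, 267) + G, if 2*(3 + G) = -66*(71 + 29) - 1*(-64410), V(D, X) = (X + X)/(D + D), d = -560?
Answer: 16184853/560 ≈ 28902.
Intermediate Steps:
V(D, X) = X/D (V(D, X) = (2*X)/((2*D)) = (2*X)*(1/(2*D)) = X/D)
G = 28902 (G = -3 + (-66*(71 + 29) - 1*(-64410))/2 = -3 + (-66*100 + 64410)/2 = -3 + (-6600 + 64410)/2 = -3 + (½)*57810 = -3 + 28905 = 28902)
V(d, 267) + G = 267/(-560) + 28902 = 267*(-1/560) + 28902 = -267/560 + 28902 = 16184853/560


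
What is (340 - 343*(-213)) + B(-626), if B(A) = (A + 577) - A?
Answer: 73976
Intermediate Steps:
B(A) = 577 (B(A) = (577 + A) - A = 577)
(340 - 343*(-213)) + B(-626) = (340 - 343*(-213)) + 577 = (340 + 73059) + 577 = 73399 + 577 = 73976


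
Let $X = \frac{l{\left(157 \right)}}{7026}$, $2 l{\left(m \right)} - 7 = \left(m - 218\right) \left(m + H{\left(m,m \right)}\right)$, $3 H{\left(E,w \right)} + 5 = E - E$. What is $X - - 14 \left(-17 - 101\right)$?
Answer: $- \frac{69670117}{42156} \approx -1652.7$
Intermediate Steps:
$H{\left(E,w \right)} = - \frac{5}{3}$ ($H{\left(E,w \right)} = - \frac{5}{3} + \frac{E - E}{3} = - \frac{5}{3} + \frac{1}{3} \cdot 0 = - \frac{5}{3} + 0 = - \frac{5}{3}$)
$l{\left(m \right)} = \frac{7}{2} + \frac{\left(-218 + m\right) \left(- \frac{5}{3} + m\right)}{2}$ ($l{\left(m \right)} = \frac{7}{2} + \frac{\left(m - 218\right) \left(m - \frac{5}{3}\right)}{2} = \frac{7}{2} + \frac{\left(-218 + m\right) \left(- \frac{5}{3} + m\right)}{2}$)
$X = - \frac{28405}{42156}$ ($X = \frac{\frac{1111}{6} + \frac{157^{2}}{2} - \frac{103463}{6}}{7026} = \left(\frac{1111}{6} + \frac{1}{2} \cdot 24649 - \frac{103463}{6}\right) \frac{1}{7026} = \left(\frac{1111}{6} + \frac{24649}{2} - \frac{103463}{6}\right) \frac{1}{7026} = \left(- \frac{28405}{6}\right) \frac{1}{7026} = - \frac{28405}{42156} \approx -0.67381$)
$X - - 14 \left(-17 - 101\right) = - \frac{28405}{42156} - - 14 \left(-17 - 101\right) = - \frac{28405}{42156} - \left(-14\right) \left(-118\right) = - \frac{28405}{42156} - 1652 = - \frac{69670117}{42156}$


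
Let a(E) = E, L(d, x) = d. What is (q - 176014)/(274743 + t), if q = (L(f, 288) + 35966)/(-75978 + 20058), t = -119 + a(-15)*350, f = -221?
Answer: -656182575/1004226272 ≈ -0.65342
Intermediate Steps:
t = -5369 (t = -119 - 15*350 = -119 - 5250 = -5369)
q = -2383/3728 (q = (-221 + 35966)/(-75978 + 20058) = 35745/(-55920) = 35745*(-1/55920) = -2383/3728 ≈ -0.63922)
(q - 176014)/(274743 + t) = (-2383/3728 - 176014)/(274743 - 5369) = -656182575/3728/269374 = -656182575/3728*1/269374 = -656182575/1004226272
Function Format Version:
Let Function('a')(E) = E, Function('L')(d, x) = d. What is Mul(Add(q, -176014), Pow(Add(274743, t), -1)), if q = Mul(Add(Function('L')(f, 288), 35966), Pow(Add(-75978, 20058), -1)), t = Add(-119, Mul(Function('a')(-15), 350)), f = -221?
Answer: Rational(-656182575, 1004226272) ≈ -0.65342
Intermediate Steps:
t = -5369 (t = Add(-119, Mul(-15, 350)) = Add(-119, -5250) = -5369)
q = Rational(-2383, 3728) (q = Mul(Add(-221, 35966), Pow(Add(-75978, 20058), -1)) = Mul(35745, Pow(-55920, -1)) = Mul(35745, Rational(-1, 55920)) = Rational(-2383, 3728) ≈ -0.63922)
Mul(Add(q, -176014), Pow(Add(274743, t), -1)) = Mul(Add(Rational(-2383, 3728), -176014), Pow(Add(274743, -5369), -1)) = Mul(Rational(-656182575, 3728), Pow(269374, -1)) = Mul(Rational(-656182575, 3728), Rational(1, 269374)) = Rational(-656182575, 1004226272)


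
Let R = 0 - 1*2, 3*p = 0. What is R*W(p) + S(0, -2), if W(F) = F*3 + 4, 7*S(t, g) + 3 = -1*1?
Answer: -60/7 ≈ -8.5714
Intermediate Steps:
p = 0 (p = (⅓)*0 = 0)
S(t, g) = -4/7 (S(t, g) = -3/7 + (-1*1)/7 = -3/7 + (⅐)*(-1) = -3/7 - ⅐ = -4/7)
W(F) = 4 + 3*F (W(F) = 3*F + 4 = 4 + 3*F)
R = -2 (R = 0 - 2 = -2)
R*W(p) + S(0, -2) = -2*(4 + 3*0) - 4/7 = -2*(4 + 0) - 4/7 = -2*4 - 4/7 = -8 - 4/7 = -60/7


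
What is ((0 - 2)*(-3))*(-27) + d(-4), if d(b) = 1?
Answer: -161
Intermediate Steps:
((0 - 2)*(-3))*(-27) + d(-4) = ((0 - 2)*(-3))*(-27) + 1 = -2*(-3)*(-27) + 1 = 6*(-27) + 1 = -162 + 1 = -161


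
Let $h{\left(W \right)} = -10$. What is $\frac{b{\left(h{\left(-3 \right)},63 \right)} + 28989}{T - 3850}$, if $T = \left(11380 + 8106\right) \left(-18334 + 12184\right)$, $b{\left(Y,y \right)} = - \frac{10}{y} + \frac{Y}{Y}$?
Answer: $- \frac{182636}{755009325} \approx -0.0002419$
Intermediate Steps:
$b{\left(Y,y \right)} = 1 - \frac{10}{y}$ ($b{\left(Y,y \right)} = - \frac{10}{y} + 1 = 1 - \frac{10}{y}$)
$T = -119838900$ ($T = 19486 \left(-6150\right) = -119838900$)
$\frac{b{\left(h{\left(-3 \right)},63 \right)} + 28989}{T - 3850} = \frac{\frac{-10 + 63}{63} + 28989}{-119838900 - 3850} = \frac{\frac{1}{63} \cdot 53 + 28989}{-119838900 - 3850} = \frac{\frac{53}{63} + 28989}{-119838900 - 3850} = \frac{1826360}{63 \left(-119842750\right)} = \frac{1826360}{63} \left(- \frac{1}{119842750}\right) = - \frac{182636}{755009325}$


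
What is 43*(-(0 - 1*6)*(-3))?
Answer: -774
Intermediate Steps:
43*(-(0 - 1*6)*(-3)) = 43*(-(0 - 6)*(-3)) = 43*(-1*(-6)*(-3)) = 43*(6*(-3)) = 43*(-18) = -774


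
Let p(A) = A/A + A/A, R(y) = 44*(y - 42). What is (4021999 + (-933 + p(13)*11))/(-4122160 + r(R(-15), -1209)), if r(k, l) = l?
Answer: -4021088/4123369 ≈ -0.97519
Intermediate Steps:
R(y) = -1848 + 44*y (R(y) = 44*(-42 + y) = -1848 + 44*y)
p(A) = 2 (p(A) = 1 + 1 = 2)
(4021999 + (-933 + p(13)*11))/(-4122160 + r(R(-15), -1209)) = (4021999 + (-933 + 2*11))/(-4122160 - 1209) = (4021999 + (-933 + 22))/(-4123369) = (4021999 - 911)*(-1/4123369) = 4021088*(-1/4123369) = -4021088/4123369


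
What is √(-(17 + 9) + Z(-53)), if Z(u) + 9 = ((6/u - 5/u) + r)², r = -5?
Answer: I*√27559/53 ≈ 3.1322*I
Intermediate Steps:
Z(u) = -9 + (-5 + 1/u)² (Z(u) = -9 + ((6/u - 5/u) - 5)² = -9 + (1/u - 5)² = -9 + (-5 + 1/u)²)
√(-(17 + 9) + Z(-53)) = √(-(17 + 9) + (16 + (-53)⁻² - 10/(-53))) = √(-1*26 + (16 + 1/2809 - 10*(-1/53))) = √(-26 + (16 + 1/2809 + 10/53)) = √(-26 + 45475/2809) = √(-27559/2809) = I*√27559/53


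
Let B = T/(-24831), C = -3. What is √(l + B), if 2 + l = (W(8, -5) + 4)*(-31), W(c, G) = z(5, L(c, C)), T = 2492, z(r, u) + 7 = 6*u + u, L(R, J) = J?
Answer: √6416690/93 ≈ 27.238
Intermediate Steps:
z(r, u) = -7 + 7*u (z(r, u) = -7 + (6*u + u) = -7 + 7*u)
W(c, G) = -28 (W(c, G) = -7 + 7*(-3) = -7 - 21 = -28)
l = 742 (l = -2 + (-28 + 4)*(-31) = -2 - 24*(-31) = -2 + 744 = 742)
B = -28/279 (B = 2492/(-24831) = 2492*(-1/24831) = -28/279 ≈ -0.10036)
√(l + B) = √(742 - 28/279) = √(206990/279) = √6416690/93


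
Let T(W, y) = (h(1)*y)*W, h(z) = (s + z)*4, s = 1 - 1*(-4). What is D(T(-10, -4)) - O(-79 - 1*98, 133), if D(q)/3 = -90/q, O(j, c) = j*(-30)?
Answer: -169929/32 ≈ -5310.3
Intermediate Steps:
s = 5 (s = 1 + 4 = 5)
O(j, c) = -30*j
h(z) = 20 + 4*z (h(z) = (5 + z)*4 = 20 + 4*z)
T(W, y) = 24*W*y (T(W, y) = ((20 + 4*1)*y)*W = ((20 + 4)*y)*W = (24*y)*W = 24*W*y)
D(q) = -270/q (D(q) = 3*(-90/q) = -270/q)
D(T(-10, -4)) - O(-79 - 1*98, 133) = -270/(24*(-10)*(-4)) - (-30)*(-79 - 1*98) = -270/960 - (-30)*(-79 - 98) = -270*1/960 - (-30)*(-177) = -9/32 - 1*5310 = -9/32 - 5310 = -169929/32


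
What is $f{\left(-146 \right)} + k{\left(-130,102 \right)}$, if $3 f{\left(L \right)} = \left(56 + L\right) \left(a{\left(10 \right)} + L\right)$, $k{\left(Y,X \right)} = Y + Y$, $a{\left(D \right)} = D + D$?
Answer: $3520$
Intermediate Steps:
$a{\left(D \right)} = 2 D$
$k{\left(Y,X \right)} = 2 Y$
$f{\left(L \right)} = \frac{\left(20 + L\right) \left(56 + L\right)}{3}$ ($f{\left(L \right)} = \frac{\left(56 + L\right) \left(2 \cdot 10 + L\right)}{3} = \frac{\left(56 + L\right) \left(20 + L\right)}{3} = \frac{\left(20 + L\right) \left(56 + L\right)}{3}$)
$f{\left(-146 \right)} + k{\left(-130,102 \right)} = \left(\frac{1120}{3} + \frac{\left(-146\right)^{2}}{3} + \frac{76}{3} \left(-146\right)\right) + 2 \left(-130\right) = \left(\frac{1120}{3} + \frac{1}{3} \cdot 21316 - \frac{11096}{3}\right) - 260 = \left(\frac{1120}{3} + \frac{21316}{3} - \frac{11096}{3}\right) - 260 = 3780 - 260 = 3520$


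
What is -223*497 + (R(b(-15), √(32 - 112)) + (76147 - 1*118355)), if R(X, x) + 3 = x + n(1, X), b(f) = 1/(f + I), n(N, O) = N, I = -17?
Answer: -153041 + 4*I*√5 ≈ -1.5304e+5 + 8.9443*I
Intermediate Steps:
b(f) = 1/(-17 + f) (b(f) = 1/(f - 17) = 1/(-17 + f))
R(X, x) = -2 + x (R(X, x) = -3 + (x + 1) = -3 + (1 + x) = -2 + x)
-223*497 + (R(b(-15), √(32 - 112)) + (76147 - 1*118355)) = -223*497 + ((-2 + √(32 - 112)) + (76147 - 1*118355)) = -110831 + ((-2 + √(-80)) + (76147 - 118355)) = -110831 + ((-2 + 4*I*√5) - 42208) = -110831 + (-42210 + 4*I*√5) = -153041 + 4*I*√5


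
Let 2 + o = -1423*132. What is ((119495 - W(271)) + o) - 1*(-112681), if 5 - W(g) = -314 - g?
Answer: 43748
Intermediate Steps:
W(g) = 319 + g (W(g) = 5 - (-314 - g) = 5 + (314 + g) = 319 + g)
o = -187838 (o = -2 - 1423*132 = -2 - 187836 = -187838)
((119495 - W(271)) + o) - 1*(-112681) = ((119495 - (319 + 271)) - 187838) - 1*(-112681) = ((119495 - 1*590) - 187838) + 112681 = ((119495 - 590) - 187838) + 112681 = (118905 - 187838) + 112681 = -68933 + 112681 = 43748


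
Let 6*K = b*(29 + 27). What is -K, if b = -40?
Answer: 1120/3 ≈ 373.33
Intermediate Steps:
K = -1120/3 (K = (-40*(29 + 27))/6 = (-40*56)/6 = (1/6)*(-2240) = -1120/3 ≈ -373.33)
-K = -1*(-1120/3) = 1120/3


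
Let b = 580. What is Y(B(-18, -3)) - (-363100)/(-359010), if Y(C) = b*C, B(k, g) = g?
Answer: -62504050/35901 ≈ -1741.0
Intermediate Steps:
Y(C) = 580*C
Y(B(-18, -3)) - (-363100)/(-359010) = 580*(-3) - (-363100)/(-359010) = -1740 - (-363100)*(-1)/359010 = -1740 - 1*36310/35901 = -1740 - 36310/35901 = -62504050/35901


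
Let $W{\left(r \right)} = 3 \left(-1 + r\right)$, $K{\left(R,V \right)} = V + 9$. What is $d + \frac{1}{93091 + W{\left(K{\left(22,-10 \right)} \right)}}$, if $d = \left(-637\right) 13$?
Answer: $- \frac{770836884}{93085} \approx -8281.0$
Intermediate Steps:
$K{\left(R,V \right)} = 9 + V$
$W{\left(r \right)} = -3 + 3 r$
$d = -8281$
$d + \frac{1}{93091 + W{\left(K{\left(22,-10 \right)} \right)}} = -8281 + \frac{1}{93091 - \left(3 - 3 \left(9 - 10\right)\right)} = -8281 + \frac{1}{93091 + \left(-3 + 3 \left(-1\right)\right)} = -8281 + \frac{1}{93091 - 6} = -8281 + \frac{1}{93085} = - \frac{770836884}{93085}$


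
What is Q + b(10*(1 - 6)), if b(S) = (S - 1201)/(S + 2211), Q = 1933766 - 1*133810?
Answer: 3889703665/2161 ≈ 1.8000e+6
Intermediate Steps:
Q = 1799956 (Q = 1933766 - 133810 = 1799956)
b(S) = (-1201 + S)/(2211 + S)
Q + b(10*(1 - 6)) = 1799956 + (-1201 + 10*(1 - 6))/(2211 + 10*(1 - 6)) = 1799956 + (-1201 + 10*(-5))/(2211 + 10*(-5)) = 1799956 + (-1201 - 50)/(2211 - 50) = 1799956 - 1251/2161 = 3889703665/2161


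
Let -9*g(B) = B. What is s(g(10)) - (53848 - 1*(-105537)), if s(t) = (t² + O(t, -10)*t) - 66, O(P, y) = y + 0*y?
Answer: -12914531/81 ≈ -1.5944e+5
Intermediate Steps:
O(P, y) = y (O(P, y) = y + 0 = y)
g(B) = -B/9
s(t) = -66 + t² - 10*t (s(t) = (t² - 10*t) - 66 = -66 + t² - 10*t)
s(g(10)) - (53848 - 1*(-105537)) = (-66 + (-⅑*10)² - (-10)*10/9) - (53848 - 1*(-105537)) = (-66 + (-10/9)² - 10*(-10/9)) - (53848 + 105537) = (-66 + 100/81 + 100/9) - 1*159385 = -4346/81 - 159385 = -12914531/81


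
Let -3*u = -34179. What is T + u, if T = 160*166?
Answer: 37953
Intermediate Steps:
u = 11393 (u = -⅓*(-34179) = 11393)
T = 26560
T + u = 26560 + 11393 = 37953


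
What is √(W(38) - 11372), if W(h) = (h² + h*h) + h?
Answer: I*√8446 ≈ 91.902*I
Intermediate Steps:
W(h) = h + 2*h² (W(h) = (h² + h²) + h = 2*h² + h = h + 2*h²)
√(W(38) - 11372) = √(38*(1 + 2*38) - 11372) = √(38*(1 + 76) - 11372) = √(38*77 - 11372) = √(2926 - 11372) = √(-8446) = I*√8446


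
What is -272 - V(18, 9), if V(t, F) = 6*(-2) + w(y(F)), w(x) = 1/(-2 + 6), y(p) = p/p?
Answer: -1041/4 ≈ -260.25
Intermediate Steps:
y(p) = 1
w(x) = ¼ (w(x) = 1/4 = ¼)
V(t, F) = -47/4 (V(t, F) = 6*(-2) + ¼ = -12 + ¼ = -47/4)
-272 - V(18, 9) = -272 - 1*(-47/4) = -272 + 47/4 = -1041/4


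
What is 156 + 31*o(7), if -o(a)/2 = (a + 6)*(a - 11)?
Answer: 3380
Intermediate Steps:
o(a) = -2*(-11 + a)*(6 + a) (o(a) = -2*(a + 6)*(a - 11) = -2*(6 + a)*(-11 + a) = -2*(-11 + a)*(6 + a))
156 + 31*o(7) = 156 + 31*(132 - 2*7**2 + 10*7) = 156 + 31*(132 - 2*49 + 70) = 156 + 31*(132 - 98 + 70) = 156 + 31*104 = 156 + 3224 = 3380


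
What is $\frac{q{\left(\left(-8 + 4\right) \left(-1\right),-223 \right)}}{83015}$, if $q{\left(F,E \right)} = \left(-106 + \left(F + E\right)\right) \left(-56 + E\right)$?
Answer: $\frac{18135}{16603} \approx 1.0923$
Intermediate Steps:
$q{\left(F,E \right)} = \left(-56 + E\right) \left(-106 + E + F\right)$ ($q{\left(F,E \right)} = \left(-106 + \left(E + F\right)\right) \left(-56 + E\right) = \left(-106 + E + F\right) \left(-56 + E\right) = \left(-56 + E\right) \left(-106 + E + F\right)$)
$\frac{q{\left(\left(-8 + 4\right) \left(-1\right),-223 \right)}}{83015} = \frac{5936 + \left(-223\right)^{2} - -36126 - 56 \left(-8 + 4\right) \left(-1\right) - 223 \left(-8 + 4\right) \left(-1\right)}{83015} = \left(5936 + 49729 + 36126 - 56 \left(\left(-4\right) \left(-1\right)\right) - 223 \left(\left(-4\right) \left(-1\right)\right)\right) \frac{1}{83015} = \left(5936 + 49729 + 36126 - 224 - 892\right) \frac{1}{83015} = 90675 \cdot \frac{1}{83015} = \frac{18135}{16603}$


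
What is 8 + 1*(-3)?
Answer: 5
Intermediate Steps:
8 + 1*(-3) = 8 - 3 = 5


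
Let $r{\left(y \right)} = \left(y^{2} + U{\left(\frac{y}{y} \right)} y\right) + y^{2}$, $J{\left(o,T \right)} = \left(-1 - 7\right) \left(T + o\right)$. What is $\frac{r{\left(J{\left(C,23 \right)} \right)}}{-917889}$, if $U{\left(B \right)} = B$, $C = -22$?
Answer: $- \frac{40}{305963} \approx -0.00013073$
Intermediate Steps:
$J{\left(o,T \right)} = - 8 T - 8 o$ ($J{\left(o,T \right)} = - 8 \left(T + o\right) = - 8 T - 8 o$)
$r{\left(y \right)} = y + 2 y^{2}$ ($r{\left(y \right)} = \left(y^{2} + \frac{y}{y} y\right) + y^{2} = \left(y^{2} + 1 y\right) + y^{2} = \left(y^{2} + y\right) + y^{2} = \left(y + y^{2}\right) + y^{2} = y + 2 y^{2}$)
$\frac{r{\left(J{\left(C,23 \right)} \right)}}{-917889} = \frac{\left(\left(-8\right) 23 - -176\right) \left(1 + 2 \left(\left(-8\right) 23 - -176\right)\right)}{-917889} = \left(-184 + 176\right) \left(1 + 2 \left(-184 + 176\right)\right) \left(- \frac{1}{917889}\right) = - 8 \left(1 + 2 \left(-8\right)\right) \left(- \frac{1}{917889}\right) = - 8 \left(1 - 16\right) \left(- \frac{1}{917889}\right) = \left(-8\right) \left(-15\right) \left(- \frac{1}{917889}\right) = 120 \left(- \frac{1}{917889}\right) = - \frac{40}{305963}$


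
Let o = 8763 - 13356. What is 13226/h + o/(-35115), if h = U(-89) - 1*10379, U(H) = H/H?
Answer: -69460806/60737245 ≈ -1.1436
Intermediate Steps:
U(H) = 1
o = -4593
h = -10378 (h = 1 - 1*10379 = 1 - 10379 = -10378)
13226/h + o/(-35115) = 13226/(-10378) - 4593/(-35115) = 13226*(-1/10378) - 4593*(-1/35115) = -6613/5189 + 1531/11705 = -69460806/60737245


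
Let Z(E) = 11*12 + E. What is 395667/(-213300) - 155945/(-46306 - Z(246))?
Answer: 102720488/69150675 ≈ 1.4855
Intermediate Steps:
Z(E) = 132 + E
395667/(-213300) - 155945/(-46306 - Z(246)) = 395667/(-213300) - 155945/(-46306 - (132 + 246)) = 395667*(-1/213300) - 155945/(-46306 - 1*378) = -43963/23700 - 155945/(-46306 - 378) = -43963/23700 - 155945/(-46684) = -43963/23700 - 155945*(-1/46684) = -43963/23700 + 155945/46684 = 102720488/69150675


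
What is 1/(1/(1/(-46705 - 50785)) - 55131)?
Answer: -1/152621 ≈ -6.5522e-6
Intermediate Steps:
1/(1/(1/(-46705 - 50785)) - 55131) = 1/(1/(1/(-97490)) - 55131) = 1/(1/(-1/97490) - 55131) = 1/(-97490 - 55131) = 1/(-152621) = -1/152621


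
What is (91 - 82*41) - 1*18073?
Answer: -21344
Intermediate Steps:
(91 - 82*41) - 1*18073 = (91 - 3362) - 18073 = -3271 - 18073 = -21344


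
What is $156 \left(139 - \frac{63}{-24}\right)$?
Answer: $\frac{44187}{2} \approx 22094.0$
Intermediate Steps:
$156 \left(139 - \frac{63}{-24}\right) = 156 \left(139 - - \frac{21}{8}\right) = 156 \left(139 + \frac{21}{8}\right) = 156 \cdot \frac{1133}{8} = \frac{44187}{2}$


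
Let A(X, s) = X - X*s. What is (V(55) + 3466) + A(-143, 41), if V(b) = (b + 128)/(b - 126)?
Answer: 652023/71 ≈ 9183.4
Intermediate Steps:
A(X, s) = X - X*s
V(b) = (128 + b)/(-126 + b)
(V(55) + 3466) + A(-143, 41) = ((128 + 55)/(-126 + 55) + 3466) - 143*(1 - 1*41) = (183/(-71) + 3466) - 143*(1 - 41) = (-1/71*183 + 3466) - 143*(-40) = (-183/71 + 3466) + 5720 = 245903/71 + 5720 = 652023/71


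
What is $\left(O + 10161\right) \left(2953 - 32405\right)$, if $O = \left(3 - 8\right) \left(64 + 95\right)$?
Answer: $-275847432$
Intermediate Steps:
$O = -795$ ($O = \left(3 - 8\right) 159 = \left(-5\right) 159 = -795$)
$\left(O + 10161\right) \left(2953 - 32405\right) = \left(-795 + 10161\right) \left(2953 - 32405\right) = 9366 \left(-29452\right) = -275847432$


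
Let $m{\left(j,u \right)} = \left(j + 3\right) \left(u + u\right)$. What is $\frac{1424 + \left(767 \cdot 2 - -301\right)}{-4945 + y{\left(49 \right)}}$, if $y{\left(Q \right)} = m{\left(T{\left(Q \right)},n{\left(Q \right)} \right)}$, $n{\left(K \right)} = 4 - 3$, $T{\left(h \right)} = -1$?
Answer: $- \frac{3259}{4941} \approx -0.65958$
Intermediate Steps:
$n{\left(K \right)} = 1$
$m{\left(j,u \right)} = 2 u \left(3 + j\right)$ ($m{\left(j,u \right)} = \left(3 + j\right) 2 u = 2 u \left(3 + j\right)$)
$y{\left(Q \right)} = 4$ ($y{\left(Q \right)} = 2 \cdot 1 \left(3 - 1\right) = 2 \cdot 1 \cdot 2 = 4$)
$\frac{1424 + \left(767 \cdot 2 - -301\right)}{-4945 + y{\left(49 \right)}} = \frac{1424 + \left(767 \cdot 2 - -301\right)}{-4945 + 4} = \frac{1424 + \left(1534 + 301\right)}{-4941} = \left(1424 + 1835\right) \left(- \frac{1}{4941}\right) = 3259 \left(- \frac{1}{4941}\right) = - \frac{3259}{4941}$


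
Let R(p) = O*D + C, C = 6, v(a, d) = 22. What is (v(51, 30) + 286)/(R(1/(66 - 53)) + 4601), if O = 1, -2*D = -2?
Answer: 77/1152 ≈ 0.066840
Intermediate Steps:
D = 1 (D = -1/2*(-2) = 1)
R(p) = 7 (R(p) = 1*1 + 6 = 1 + 6 = 7)
(v(51, 30) + 286)/(R(1/(66 - 53)) + 4601) = (22 + 286)/(7 + 4601) = 308/4608 = 308*(1/4608) = 77/1152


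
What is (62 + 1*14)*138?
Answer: 10488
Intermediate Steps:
(62 + 1*14)*138 = (62 + 14)*138 = 76*138 = 10488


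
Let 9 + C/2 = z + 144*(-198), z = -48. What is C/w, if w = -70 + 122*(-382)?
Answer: 9523/7779 ≈ 1.2242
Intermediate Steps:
C = -57138 (C = -18 + 2*(-48 + 144*(-198)) = -18 + 2*(-48 - 28512) = -18 + 2*(-28560) = -18 - 57120 = -57138)
w = -46674 (w = -70 - 46604 = -46674)
C/w = -57138/(-46674) = -57138*(-1/46674) = 9523/7779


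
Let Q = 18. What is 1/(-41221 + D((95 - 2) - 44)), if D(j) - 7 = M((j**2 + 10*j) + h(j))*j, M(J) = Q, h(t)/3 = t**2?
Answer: -1/40332 ≈ -2.4794e-5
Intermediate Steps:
h(t) = 3*t**2
M(J) = 18
D(j) = 7 + 18*j
1/(-41221 + D((95 - 2) - 44)) = 1/(-41221 + (7 + 18*((95 - 2) - 44))) = 1/(-41221 + (7 + 18*(93 - 44))) = 1/(-41221 + (7 + 18*49)) = 1/(-41221 + (7 + 882)) = 1/(-41221 + 889) = 1/(-40332) = -1/40332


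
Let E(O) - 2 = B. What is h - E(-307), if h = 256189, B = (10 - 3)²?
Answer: 256138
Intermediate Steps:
B = 49 (B = 7² = 49)
E(O) = 51 (E(O) = 2 + 49 = 51)
h - E(-307) = 256189 - 1*51 = 256189 - 51 = 256138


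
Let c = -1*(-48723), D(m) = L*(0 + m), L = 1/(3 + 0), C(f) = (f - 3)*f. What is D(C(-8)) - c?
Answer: -146081/3 ≈ -48694.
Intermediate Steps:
C(f) = f*(-3 + f) (C(f) = (-3 + f)*f = f*(-3 + f))
L = ⅓ (L = 1/3 = ⅓ ≈ 0.33333)
D(m) = m/3 (D(m) = (0 + m)/3 = m/3)
c = 48723
D(C(-8)) - c = (-8*(-3 - 8))/3 - 1*48723 = (-8*(-11))/3 - 48723 = (⅓)*88 - 48723 = 88/3 - 48723 = -146081/3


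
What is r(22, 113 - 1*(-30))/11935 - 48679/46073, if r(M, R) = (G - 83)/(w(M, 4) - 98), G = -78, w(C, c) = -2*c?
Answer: -8796695991/8326773290 ≈ -1.0564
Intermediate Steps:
r(M, R) = 161/106 (r(M, R) = (-78 - 83)/(-2*4 - 98) = -161/(-8 - 98) = -161/(-106) = -161*(-1/106) = 161/106)
r(22, 113 - 1*(-30))/11935 - 48679/46073 = (161/106)/11935 - 48679/46073 = (161/106)*(1/11935) - 48679*1/46073 = 23/180730 - 48679/46073 = -8796695991/8326773290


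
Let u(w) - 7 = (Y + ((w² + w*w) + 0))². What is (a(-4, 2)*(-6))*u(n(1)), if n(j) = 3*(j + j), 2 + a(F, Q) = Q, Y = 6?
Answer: 0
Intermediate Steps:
a(F, Q) = -2 + Q
n(j) = 6*j (n(j) = 3*(2*j) = 6*j)
u(w) = 7 + (6 + 2*w²)² (u(w) = 7 + (6 + ((w² + w*w) + 0))² = 7 + (6 + ((w² + w²) + 0))² = 7 + (6 + (2*w² + 0))² = 7 + (6 + 2*w²)²)
(a(-4, 2)*(-6))*u(n(1)) = ((-2 + 2)*(-6))*(7 + 4*(3 + (6*1)²)²) = (0*(-6))*(7 + 4*(3 + 6²)²) = 0*(7 + 4*(3 + 36)²) = 0*(7 + 4*39²) = 0*(7 + 4*1521) = 0*(7 + 6084) = 0*6091 = 0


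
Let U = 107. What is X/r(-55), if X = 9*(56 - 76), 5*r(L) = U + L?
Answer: -225/13 ≈ -17.308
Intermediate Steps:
r(L) = 107/5 + L/5 (r(L) = (107 + L)/5 = 107/5 + L/5)
X = -180 (X = 9*(-20) = -180)
X/r(-55) = -180/(107/5 + (⅕)*(-55)) = -180/(107/5 - 11) = -180/52/5 = -180*5/52 = -225/13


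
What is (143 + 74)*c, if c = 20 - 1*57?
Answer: -8029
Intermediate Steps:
c = -37 (c = 20 - 57 = -37)
(143 + 74)*c = (143 + 74)*(-37) = 217*(-37) = -8029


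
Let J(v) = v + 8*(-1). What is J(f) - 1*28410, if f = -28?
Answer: -28446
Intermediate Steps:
J(v) = -8 + v (J(v) = v - 8 = -8 + v)
J(f) - 1*28410 = (-8 - 28) - 1*28410 = -36 - 28410 = -28446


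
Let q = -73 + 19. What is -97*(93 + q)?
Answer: -3783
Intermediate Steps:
q = -54
-97*(93 + q) = -97*(93 - 54) = -97*39 = -3783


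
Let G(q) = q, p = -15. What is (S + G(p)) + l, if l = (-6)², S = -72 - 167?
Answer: -218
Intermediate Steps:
S = -239
l = 36
(S + G(p)) + l = (-239 - 15) + 36 = -254 + 36 = -218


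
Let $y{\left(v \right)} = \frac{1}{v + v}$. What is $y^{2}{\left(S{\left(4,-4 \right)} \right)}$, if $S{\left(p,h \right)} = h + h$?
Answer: $\frac{1}{256} \approx 0.0039063$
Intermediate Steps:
$S{\left(p,h \right)} = 2 h$
$y{\left(v \right)} = \frac{1}{2 v}$
$y^{2}{\left(S{\left(4,-4 \right)} \right)} = \left(\frac{1}{2 \cdot 2 \left(-4\right)}\right)^{2} = \left(\frac{1}{2 \left(-8\right)}\right)^{2} = \left(\frac{1}{2} \left(- \frac{1}{8}\right)\right)^{2} = \left(- \frac{1}{16}\right)^{2} = \frac{1}{256}$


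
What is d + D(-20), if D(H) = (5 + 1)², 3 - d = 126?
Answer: -87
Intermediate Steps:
d = -123 (d = 3 - 1*126 = 3 - 126 = -123)
D(H) = 36 (D(H) = 6² = 36)
d + D(-20) = -123 + 36 = -87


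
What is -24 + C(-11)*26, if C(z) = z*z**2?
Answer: -34630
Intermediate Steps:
C(z) = z**3
-24 + C(-11)*26 = -24 + (-11)**3*26 = -24 - 1331*26 = -24 - 34606 = -34630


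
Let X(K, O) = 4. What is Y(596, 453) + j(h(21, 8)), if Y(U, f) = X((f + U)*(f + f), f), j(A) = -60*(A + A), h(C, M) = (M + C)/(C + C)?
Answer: -552/7 ≈ -78.857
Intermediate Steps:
h(C, M) = (C + M)/(2*C) (h(C, M) = (C + M)/((2*C)) = (C + M)*(1/(2*C)) = (C + M)/(2*C))
j(A) = -120*A
Y(U, f) = 4
Y(596, 453) + j(h(21, 8)) = 4 - 60*(21 + 8)/21 = 4 - 60*29/21 = 4 - 120*29/42 = 4 - 580/7 = -552/7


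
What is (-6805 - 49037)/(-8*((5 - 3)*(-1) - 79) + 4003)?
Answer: -55842/4651 ≈ -12.006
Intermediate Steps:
(-6805 - 49037)/(-8*((5 - 3)*(-1) - 79) + 4003) = -55842/(-8*(2*(-1) - 79) + 4003) = -55842/(-8*(-2 - 79) + 4003) = -55842/(-8*(-81) + 4003) = -55842/(648 + 4003) = -55842/4651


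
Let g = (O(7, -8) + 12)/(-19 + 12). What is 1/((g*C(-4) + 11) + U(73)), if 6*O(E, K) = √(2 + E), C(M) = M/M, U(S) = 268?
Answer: 14/3881 ≈ 0.0036073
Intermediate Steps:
C(M) = 1
O(E, K) = √(2 + E)/6
g = -25/14 (g = (√(2 + 7)/6 + 12)/(-19 + 12) = (√9/6 + 12)/(-7) = ((⅙)*3 + 12)*(-⅐) = (½ + 12)*(-⅐) = (25/2)*(-⅐) = -25/14 ≈ -1.7857)
1/((g*C(-4) + 11) + U(73)) = 1/((-25/14*1 + 11) + 268) = 1/((-25/14 + 11) + 268) = 1/(129/14 + 268) = 1/(3881/14) = 14/3881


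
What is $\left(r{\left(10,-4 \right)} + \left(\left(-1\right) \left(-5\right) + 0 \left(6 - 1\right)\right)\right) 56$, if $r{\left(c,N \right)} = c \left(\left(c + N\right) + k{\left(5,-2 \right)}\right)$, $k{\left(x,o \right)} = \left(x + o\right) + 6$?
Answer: $8680$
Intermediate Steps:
$k{\left(x,o \right)} = 6 + o + x$ ($k{\left(x,o \right)} = \left(o + x\right) + 6 = 6 + o + x$)
$r{\left(c,N \right)} = c \left(9 + N + c\right)$ ($r{\left(c,N \right)} = c \left(\left(c + N\right) + \left(6 - 2 + 5\right)\right) = c \left(\left(N + c\right) + 9\right) = c \left(9 + N + c\right)$)
$\left(r{\left(10,-4 \right)} + \left(\left(-1\right) \left(-5\right) + 0 \left(6 - 1\right)\right)\right) 56 = \left(10 \left(9 - 4 + 10\right) + \left(\left(-1\right) \left(-5\right) + 0 \left(6 - 1\right)\right)\right) 56 = \left(10 \cdot 15 + \left(5 + 0 \cdot 5\right)\right) 56 = \left(150 + \left(5 + 0\right)\right) 56 = \left(150 + 5\right) 56 = 155 \cdot 56 = 8680$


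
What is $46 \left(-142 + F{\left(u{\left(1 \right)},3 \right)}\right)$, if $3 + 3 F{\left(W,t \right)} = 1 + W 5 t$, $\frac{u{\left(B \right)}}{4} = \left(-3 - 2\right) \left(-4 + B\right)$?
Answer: $\frac{21712}{3} \approx 7237.3$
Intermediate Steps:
$u{\left(B \right)} = 80 - 20 B$ ($u{\left(B \right)} = 4 \left(-3 - 2\right) \left(-4 + B\right) = 4 \left(- 5 \left(-4 + B\right)\right) = 4 \left(20 - 5 B\right) = 80 - 20 B$)
$F{\left(W,t \right)} = - \frac{2}{3} + \frac{5 W t}{3}$ ($F{\left(W,t \right)} = -1 + \frac{1 + W 5 t}{3} = -1 + \frac{1 + 5 W t}{3} = -1 + \left(\frac{1}{3} + \frac{5 W t}{3}\right) = - \frac{2}{3} + \frac{5 W t}{3}$)
$46 \left(-142 + F{\left(u{\left(1 \right)},3 \right)}\right) = 46 \left(-142 - \left(\frac{2}{3} - \frac{5}{3} \left(80 - 20\right) 3\right)\right) = 46 \left(-142 - \left(\frac{2}{3} - 300\right)\right) = 46 \left(-142 + \left(- \frac{2}{3} + 300\right)\right) = 46 \left(-142 + \frac{898}{3}\right) = 46 \cdot \frac{472}{3} = \frac{21712}{3}$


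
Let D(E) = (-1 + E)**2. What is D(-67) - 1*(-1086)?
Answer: 5710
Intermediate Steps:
D(-67) - 1*(-1086) = (-1 - 67)**2 - 1*(-1086) = (-68)**2 + 1086 = 4624 + 1086 = 5710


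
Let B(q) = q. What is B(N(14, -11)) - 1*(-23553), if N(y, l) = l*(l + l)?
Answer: 23795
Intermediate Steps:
N(y, l) = 2*l² (N(y, l) = l*(2*l) = 2*l²)
B(N(14, -11)) - 1*(-23553) = 2*(-11)² - 1*(-23553) = 2*121 + 23553 = 242 + 23553 = 23795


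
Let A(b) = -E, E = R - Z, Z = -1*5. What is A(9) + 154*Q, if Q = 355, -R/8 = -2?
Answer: 54649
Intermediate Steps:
Z = -5
R = 16 (R = -8*(-2) = 16)
E = 21 (E = 16 - 1*(-5) = 16 + 5 = 21)
A(b) = -21 (A(b) = -1*21 = -21)
A(9) + 154*Q = -21 + 154*355 = -21 + 54670 = 54649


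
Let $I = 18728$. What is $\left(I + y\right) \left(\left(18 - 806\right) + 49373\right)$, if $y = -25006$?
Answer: $-305016630$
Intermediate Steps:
$\left(I + y\right) \left(\left(18 - 806\right) + 49373\right) = \left(18728 - 25006\right) \left(\left(18 - 806\right) + 49373\right) = - 6278 \left(\left(18 - 806\right) + 49373\right) = - 6278 \left(-788 + 49373\right) = \left(-6278\right) 48585 = -305016630$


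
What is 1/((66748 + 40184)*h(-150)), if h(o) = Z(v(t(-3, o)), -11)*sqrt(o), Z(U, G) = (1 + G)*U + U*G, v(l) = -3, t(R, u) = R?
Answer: -I*sqrt(6)/202101480 ≈ -1.212e-8*I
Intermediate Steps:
Z(U, G) = G*U + U*(1 + G) (Z(U, G) = U*(1 + G) + G*U = G*U + U*(1 + G))
h(o) = 63*sqrt(o) (h(o) = (-3*(1 + 2*(-11)))*sqrt(o) = (-3*(1 - 22))*sqrt(o) = (-3*(-21))*sqrt(o) = 63*sqrt(o))
1/((66748 + 40184)*h(-150)) = 1/((66748 + 40184)*((63*sqrt(-150)))) = 1/(106932*((63*(5*I*sqrt(6))))) = 1/(106932*((315*I*sqrt(6)))) = (-I*sqrt(6)/1890)/106932 = -I*sqrt(6)/202101480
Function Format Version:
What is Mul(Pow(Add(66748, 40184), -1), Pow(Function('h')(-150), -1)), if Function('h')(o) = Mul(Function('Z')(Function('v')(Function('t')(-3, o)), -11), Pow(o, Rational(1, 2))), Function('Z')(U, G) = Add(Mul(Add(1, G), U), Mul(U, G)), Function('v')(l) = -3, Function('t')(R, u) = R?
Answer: Mul(Rational(-1, 202101480), I, Pow(6, Rational(1, 2))) ≈ Mul(-1.2120e-8, I)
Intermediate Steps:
Function('Z')(U, G) = Add(Mul(G, U), Mul(U, Add(1, G))) (Function('Z')(U, G) = Add(Mul(U, Add(1, G)), Mul(G, U)) = Add(Mul(G, U), Mul(U, Add(1, G))))
Function('h')(o) = Mul(63, Pow(o, Rational(1, 2))) (Function('h')(o) = Mul(Mul(-3, Add(1, Mul(2, -11))), Pow(o, Rational(1, 2))) = Mul(Mul(-3, Add(1, -22)), Pow(o, Rational(1, 2))) = Mul(Mul(-3, -21), Pow(o, Rational(1, 2))) = Mul(63, Pow(o, Rational(1, 2))))
Mul(Pow(Add(66748, 40184), -1), Pow(Function('h')(-150), -1)) = Mul(Pow(Add(66748, 40184), -1), Pow(Mul(63, Pow(-150, Rational(1, 2))), -1)) = Mul(Pow(106932, -1), Pow(Mul(63, Mul(5, I, Pow(6, Rational(1, 2)))), -1)) = Mul(Rational(1, 106932), Pow(Mul(315, I, Pow(6, Rational(1, 2))), -1)) = Mul(Rational(1, 106932), Mul(Rational(-1, 1890), I, Pow(6, Rational(1, 2)))) = Mul(Rational(-1, 202101480), I, Pow(6, Rational(1, 2)))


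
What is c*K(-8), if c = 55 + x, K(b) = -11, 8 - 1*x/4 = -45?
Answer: -2937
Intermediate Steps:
x = 212 (x = 32 - 4*(-45) = 32 + 180 = 212)
c = 267 (c = 55 + 212 = 267)
c*K(-8) = 267*(-11) = -2937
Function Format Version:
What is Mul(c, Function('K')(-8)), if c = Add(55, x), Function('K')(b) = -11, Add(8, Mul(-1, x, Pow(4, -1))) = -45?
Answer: -2937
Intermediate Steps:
x = 212 (x = Add(32, Mul(-4, -45)) = Add(32, 180) = 212)
c = 267 (c = Add(55, 212) = 267)
Mul(c, Function('K')(-8)) = Mul(267, -11) = -2937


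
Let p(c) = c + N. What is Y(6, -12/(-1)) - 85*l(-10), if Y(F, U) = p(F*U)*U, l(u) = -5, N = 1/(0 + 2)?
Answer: 1295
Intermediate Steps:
N = ½ (N = 1/2 = ½ ≈ 0.50000)
p(c) = ½ + c (p(c) = c + ½ = ½ + c)
Y(F, U) = U*(½ + F*U) (Y(F, U) = (½ + F*U)*U = U*(½ + F*U))
Y(6, -12/(-1)) - 85*l(-10) = (-12/(-1))*(½ + 6*(-12/(-1))) - 85*(-5) = (-12*(-1))*(½ + 6*(-12*(-1))) + 425 = 12*(½ + 6*12) + 425 = 12*(½ + 72) + 425 = 12*(145/2) + 425 = 870 + 425 = 1295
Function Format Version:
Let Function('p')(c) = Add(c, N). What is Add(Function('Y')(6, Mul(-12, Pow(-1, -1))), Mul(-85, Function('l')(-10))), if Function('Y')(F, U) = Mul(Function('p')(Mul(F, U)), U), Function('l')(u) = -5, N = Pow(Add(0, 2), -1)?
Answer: 1295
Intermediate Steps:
N = Rational(1, 2) (N = Pow(2, -1) = Rational(1, 2) ≈ 0.50000)
Function('p')(c) = Add(Rational(1, 2), c) (Function('p')(c) = Add(c, Rational(1, 2)) = Add(Rational(1, 2), c))
Function('Y')(F, U) = Mul(U, Add(Rational(1, 2), Mul(F, U))) (Function('Y')(F, U) = Mul(Add(Rational(1, 2), Mul(F, U)), U) = Mul(U, Add(Rational(1, 2), Mul(F, U))))
Add(Function('Y')(6, Mul(-12, Pow(-1, -1))), Mul(-85, Function('l')(-10))) = Add(Mul(Mul(-12, Pow(-1, -1)), Add(Rational(1, 2), Mul(6, Mul(-12, Pow(-1, -1))))), Mul(-85, -5)) = Add(Mul(Mul(-12, -1), Add(Rational(1, 2), Mul(6, Mul(-12, -1)))), 425) = Add(Mul(12, Add(Rational(1, 2), Mul(6, 12))), 425) = Add(Mul(12, Add(Rational(1, 2), 72)), 425) = Add(Mul(12, Rational(145, 2)), 425) = Add(870, 425) = 1295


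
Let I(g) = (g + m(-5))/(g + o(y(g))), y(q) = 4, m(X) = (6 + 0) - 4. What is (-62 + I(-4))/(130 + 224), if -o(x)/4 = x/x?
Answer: -247/1416 ≈ -0.17444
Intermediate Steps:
m(X) = 2 (m(X) = 6 - 4 = 2)
o(x) = -4 (o(x) = -4*x/x = -4*1 = -4)
I(g) = (2 + g)/(-4 + g) (I(g) = (g + 2)/(g - 4) = (2 + g)/(-4 + g))
(-62 + I(-4))/(130 + 224) = (-62 + (2 - 4)/(-4 - 4))/(130 + 224) = (-62 - 2/(-8))/354 = (-62 - ⅛*(-2))*(1/354) = (-62 + ¼)*(1/354) = -247/4*1/354 = -247/1416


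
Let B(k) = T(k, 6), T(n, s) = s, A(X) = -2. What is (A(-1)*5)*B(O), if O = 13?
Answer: -60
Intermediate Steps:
B(k) = 6
(A(-1)*5)*B(O) = -2*5*6 = -10*6 = -60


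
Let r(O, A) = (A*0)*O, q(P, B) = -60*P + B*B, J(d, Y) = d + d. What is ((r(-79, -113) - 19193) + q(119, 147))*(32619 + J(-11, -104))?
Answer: -153988228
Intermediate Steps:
J(d, Y) = 2*d
q(P, B) = B**2 - 60*P (q(P, B) = -60*P + B**2 = B**2 - 60*P)
r(O, A) = 0 (r(O, A) = 0*O = 0)
((r(-79, -113) - 19193) + q(119, 147))*(32619 + J(-11, -104)) = ((0 - 19193) + (147**2 - 60*119))*(32619 + 2*(-11)) = (-19193 + (21609 - 7140))*(32619 - 22) = (-19193 + 14469)*32597 = -4724*32597 = -153988228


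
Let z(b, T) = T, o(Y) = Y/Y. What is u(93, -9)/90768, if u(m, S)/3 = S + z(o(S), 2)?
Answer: -7/30256 ≈ -0.00023136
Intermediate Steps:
o(Y) = 1
u(m, S) = 6 + 3*S (u(m, S) = 3*(S + 2) = 3*(2 + S) = 6 + 3*S)
u(93, -9)/90768 = (6 + 3*(-9))/90768 = (6 - 27)*(1/90768) = -21*1/90768 = -7/30256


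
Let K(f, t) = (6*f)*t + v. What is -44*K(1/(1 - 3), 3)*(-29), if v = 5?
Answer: -5104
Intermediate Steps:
K(f, t) = 5 + 6*f*t (K(f, t) = (6*f)*t + 5 = 6*f*t + 5 = 5 + 6*f*t)
-44*K(1/(1 - 3), 3)*(-29) = -44*(5 + 6*3/(1 - 3))*(-29) = -44*(5 + 6*3/(-2))*(-29) = -44*(5 + 6*(-1/2)*3)*(-29) = -44*(5 - 9)*(-29) = -44*(-4)*(-29) = 176*(-29) = -5104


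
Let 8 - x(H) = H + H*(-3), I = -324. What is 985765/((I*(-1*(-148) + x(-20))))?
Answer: -985765/37584 ≈ -26.228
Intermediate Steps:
x(H) = 8 + 2*H (x(H) = 8 - (H + H*(-3)) = 8 - (H - 3*H) = 8 - (-2)*H = 8 + 2*H)
985765/((I*(-1*(-148) + x(-20)))) = 985765/((-324*(-1*(-148) + (8 + 2*(-20))))) = 985765/((-324*(148 + (8 - 40)))) = 985765/((-324*(148 - 32))) = 985765/((-324*116)) = 985765/(-37584) = 985765*(-1/37584) = -985765/37584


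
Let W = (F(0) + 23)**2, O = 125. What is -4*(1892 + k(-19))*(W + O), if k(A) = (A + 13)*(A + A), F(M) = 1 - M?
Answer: -5944480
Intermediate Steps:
W = 576 (W = ((1 - 1*0) + 23)**2 = ((1 + 0) + 23)**2 = (1 + 23)**2 = 24**2 = 576)
k(A) = 2*A*(13 + A) (k(A) = (13 + A)*(2*A) = 2*A*(13 + A))
-4*(1892 + k(-19))*(W + O) = -4*(1892 + 2*(-19)*(13 - 19))*(576 + 125) = -4*(1892 + 2*(-19)*(-6))*701 = -4*(1892 + 228)*701 = -8480*701 = -4*1486120 = -5944480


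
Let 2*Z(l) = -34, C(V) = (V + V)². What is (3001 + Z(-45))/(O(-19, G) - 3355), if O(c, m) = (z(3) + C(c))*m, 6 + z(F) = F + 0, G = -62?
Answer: -2984/92697 ≈ -0.032191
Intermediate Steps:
C(V) = 4*V² (C(V) = (2*V)² = 4*V²)
z(F) = -6 + F (z(F) = -6 + (F + 0) = -6 + F)
Z(l) = -17 (Z(l) = (½)*(-34) = -17)
O(c, m) = m*(-3 + 4*c²) (O(c, m) = ((-6 + 3) + 4*c²)*m = (-3 + 4*c²)*m = m*(-3 + 4*c²))
(3001 + Z(-45))/(O(-19, G) - 3355) = (3001 - 17)/(-62*(-3 + 4*(-19)²) - 3355) = 2984/(-62*(-3 + 4*361) - 3355) = 2984/(-62*(-3 + 1444) - 3355) = 2984/(-62*1441 - 3355) = 2984/(-89342 - 3355) = 2984/(-92697) = 2984*(-1/92697) = -2984/92697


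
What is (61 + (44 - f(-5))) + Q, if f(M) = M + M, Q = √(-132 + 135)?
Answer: 115 + √3 ≈ 116.73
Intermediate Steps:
Q = √3 ≈ 1.7320
f(M) = 2*M
(61 + (44 - f(-5))) + Q = (61 + (44 - 2*(-5))) + √3 = (61 + (44 - 1*(-10))) + √3 = (61 + (44 + 10)) + √3 = (61 + 54) + √3 = 115 + √3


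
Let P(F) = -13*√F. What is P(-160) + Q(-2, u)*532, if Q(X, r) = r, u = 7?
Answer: 3724 - 52*I*√10 ≈ 3724.0 - 164.44*I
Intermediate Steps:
P(-160) + Q(-2, u)*532 = -52*I*√10 + 7*532 = -52*I*√10 + 3724 = 3724 - 52*I*√10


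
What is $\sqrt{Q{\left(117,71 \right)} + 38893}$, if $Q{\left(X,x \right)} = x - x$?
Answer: $\sqrt{38893} \approx 197.21$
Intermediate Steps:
$Q{\left(X,x \right)} = 0$
$\sqrt{Q{\left(117,71 \right)} + 38893} = \sqrt{0 + 38893} = \sqrt{38893}$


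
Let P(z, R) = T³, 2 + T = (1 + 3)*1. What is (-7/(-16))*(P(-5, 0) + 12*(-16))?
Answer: -161/2 ≈ -80.500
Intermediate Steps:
T = 2 (T = -2 + (1 + 3)*1 = -2 + 4*1 = -2 + 4 = 2)
P(z, R) = 8 (P(z, R) = 2³ = 8)
(-7/(-16))*(P(-5, 0) + 12*(-16)) = (-7/(-16))*(8 + 12*(-16)) = (-7*(-1/16))*(8 - 192) = (7/16)*(-184) = -161/2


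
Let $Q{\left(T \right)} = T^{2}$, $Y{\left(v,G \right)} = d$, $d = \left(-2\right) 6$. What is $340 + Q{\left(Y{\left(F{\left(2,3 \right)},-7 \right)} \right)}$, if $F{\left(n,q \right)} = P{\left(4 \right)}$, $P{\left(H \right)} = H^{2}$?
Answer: $484$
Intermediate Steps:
$F{\left(n,q \right)} = 16$ ($F{\left(n,q \right)} = 4^{2} = 16$)
$d = -12$
$Y{\left(v,G \right)} = -12$
$340 + Q{\left(Y{\left(F{\left(2,3 \right)},-7 \right)} \right)} = 340 + \left(-12\right)^{2} = 340 + 144 = 484$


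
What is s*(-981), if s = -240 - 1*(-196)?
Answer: 43164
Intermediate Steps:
s = -44 (s = -240 + 196 = -44)
s*(-981) = -44*(-981) = 43164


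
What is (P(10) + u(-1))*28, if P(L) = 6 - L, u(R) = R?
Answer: -140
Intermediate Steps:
(P(10) + u(-1))*28 = ((6 - 1*10) - 1)*28 = ((6 - 10) - 1)*28 = (-4 - 1)*28 = -5*28 = -140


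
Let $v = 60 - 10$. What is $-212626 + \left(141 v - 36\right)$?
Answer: $-205612$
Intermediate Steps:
$v = 50$ ($v = 60 - 10 = 50$)
$-212626 + \left(141 v - 36\right) = -212626 + \left(141 \cdot 50 - 36\right) = -212626 + \left(7050 - 36\right) = -212626 + 7014 = -205612$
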